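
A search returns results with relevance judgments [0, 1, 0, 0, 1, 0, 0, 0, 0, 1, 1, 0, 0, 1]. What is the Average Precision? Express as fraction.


Computing P@k for each relevant position:
Position 1: not relevant
Position 2: relevant, P@2 = 1/2 = 1/2
Position 3: not relevant
Position 4: not relevant
Position 5: relevant, P@5 = 2/5 = 2/5
Position 6: not relevant
Position 7: not relevant
Position 8: not relevant
Position 9: not relevant
Position 10: relevant, P@10 = 3/10 = 3/10
Position 11: relevant, P@11 = 4/11 = 4/11
Position 12: not relevant
Position 13: not relevant
Position 14: relevant, P@14 = 5/14 = 5/14
Sum of P@k = 1/2 + 2/5 + 3/10 + 4/11 + 5/14 = 1479/770
AP = 1479/770 / 5 = 1479/3850

1479/3850


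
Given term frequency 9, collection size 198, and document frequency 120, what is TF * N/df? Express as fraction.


TF * (N/df)
= 9 * (198/120)
= 9 * 33/20
= 297/20

297/20


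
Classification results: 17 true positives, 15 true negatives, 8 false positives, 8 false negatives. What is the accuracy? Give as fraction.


Accuracy = (TP + TN) / (TP + TN + FP + FN)
TP + TN = 17 + 15 = 32
Total = 17 + 15 + 8 + 8 = 48
Accuracy = 32 / 48 = 2/3

2/3


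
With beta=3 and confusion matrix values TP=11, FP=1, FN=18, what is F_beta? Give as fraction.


P = TP/(TP+FP) = 11/12 = 11/12
R = TP/(TP+FN) = 11/29 = 11/29
beta^2 = 3^2 = 9
(1 + beta^2) = 10
Numerator = (1+beta^2)*P*R = 605/174
Denominator = beta^2*P + R = 33/4 + 11/29 = 1001/116
F_beta = 110/273

110/273


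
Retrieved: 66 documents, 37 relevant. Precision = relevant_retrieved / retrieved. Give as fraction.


Precision = relevant_retrieved / total_retrieved
= 37 / 66
= 37 / (37 + 29)
= 37/66

37/66


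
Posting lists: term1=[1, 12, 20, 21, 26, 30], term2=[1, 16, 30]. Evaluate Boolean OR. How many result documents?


Boolean OR: find union of posting lists
term1 docs: [1, 12, 20, 21, 26, 30]
term2 docs: [1, 16, 30]
Union: [1, 12, 16, 20, 21, 26, 30]
|union| = 7

7


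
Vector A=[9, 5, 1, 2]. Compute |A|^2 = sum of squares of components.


|A|^2 = sum of squared components
A[0]^2 = 9^2 = 81
A[1]^2 = 5^2 = 25
A[2]^2 = 1^2 = 1
A[3]^2 = 2^2 = 4
Sum = 81 + 25 + 1 + 4 = 111

111


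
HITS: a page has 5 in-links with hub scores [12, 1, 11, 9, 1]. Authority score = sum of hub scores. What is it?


Authority = sum of hub scores of in-linkers
In-link 1: hub score = 12
In-link 2: hub score = 1
In-link 3: hub score = 11
In-link 4: hub score = 9
In-link 5: hub score = 1
Authority = 12 + 1 + 11 + 9 + 1 = 34

34


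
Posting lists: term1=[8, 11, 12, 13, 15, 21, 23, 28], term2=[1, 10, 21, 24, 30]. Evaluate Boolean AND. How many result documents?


Boolean AND: find intersection of posting lists
term1 docs: [8, 11, 12, 13, 15, 21, 23, 28]
term2 docs: [1, 10, 21, 24, 30]
Intersection: [21]
|intersection| = 1

1


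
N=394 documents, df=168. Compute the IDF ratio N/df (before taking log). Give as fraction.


IDF ratio = N / df
= 394 / 168
= 197/84

197/84


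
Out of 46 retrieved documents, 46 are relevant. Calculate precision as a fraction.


Precision = relevant_retrieved / total_retrieved
= 46 / 46
= 46 / (46 + 0)
= 1

1


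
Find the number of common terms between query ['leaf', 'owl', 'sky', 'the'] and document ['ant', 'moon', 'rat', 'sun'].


Query terms: ['leaf', 'owl', 'sky', 'the']
Document terms: ['ant', 'moon', 'rat', 'sun']
Common terms: []
Overlap count = 0

0


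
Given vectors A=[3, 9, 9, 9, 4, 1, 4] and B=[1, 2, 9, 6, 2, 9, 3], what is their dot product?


Dot product = sum of element-wise products
A[0]*B[0] = 3*1 = 3
A[1]*B[1] = 9*2 = 18
A[2]*B[2] = 9*9 = 81
A[3]*B[3] = 9*6 = 54
A[4]*B[4] = 4*2 = 8
A[5]*B[5] = 1*9 = 9
A[6]*B[6] = 4*3 = 12
Sum = 3 + 18 + 81 + 54 + 8 + 9 + 12 = 185

185


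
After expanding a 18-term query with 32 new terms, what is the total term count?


Original terms: 18
Expansion terms: 32
Total = 18 + 32 = 50

50


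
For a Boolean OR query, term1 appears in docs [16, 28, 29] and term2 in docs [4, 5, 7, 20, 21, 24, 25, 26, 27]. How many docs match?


Boolean OR: find union of posting lists
term1 docs: [16, 28, 29]
term2 docs: [4, 5, 7, 20, 21, 24, 25, 26, 27]
Union: [4, 5, 7, 16, 20, 21, 24, 25, 26, 27, 28, 29]
|union| = 12

12


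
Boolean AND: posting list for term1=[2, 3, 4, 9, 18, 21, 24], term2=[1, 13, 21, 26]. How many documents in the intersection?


Boolean AND: find intersection of posting lists
term1 docs: [2, 3, 4, 9, 18, 21, 24]
term2 docs: [1, 13, 21, 26]
Intersection: [21]
|intersection| = 1

1


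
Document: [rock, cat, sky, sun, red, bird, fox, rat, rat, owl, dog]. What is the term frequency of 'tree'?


Document has 11 words
Scanning for 'tree':
Term not found in document
Count = 0

0


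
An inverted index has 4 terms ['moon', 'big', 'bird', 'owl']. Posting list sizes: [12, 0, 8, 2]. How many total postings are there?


Summing posting list sizes:
'moon': 12 postings
'big': 0 postings
'bird': 8 postings
'owl': 2 postings
Total = 12 + 0 + 8 + 2 = 22

22


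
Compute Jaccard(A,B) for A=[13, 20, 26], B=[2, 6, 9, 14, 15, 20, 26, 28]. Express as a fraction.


A intersect B = [20, 26]
|A intersect B| = 2
A union B = [2, 6, 9, 13, 14, 15, 20, 26, 28]
|A union B| = 9
Jaccard = 2/9 = 2/9

2/9


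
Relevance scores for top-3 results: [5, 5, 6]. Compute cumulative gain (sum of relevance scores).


Cumulative Gain = sum of relevance scores
Position 1: rel=5, running sum=5
Position 2: rel=5, running sum=10
Position 3: rel=6, running sum=16
CG = 16

16


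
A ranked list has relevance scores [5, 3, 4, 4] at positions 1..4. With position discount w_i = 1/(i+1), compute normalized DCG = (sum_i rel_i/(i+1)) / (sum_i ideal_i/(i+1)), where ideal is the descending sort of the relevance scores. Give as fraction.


Position discount weights w_i = 1/(i+1) for i=1..4:
Weights = [1/2, 1/3, 1/4, 1/5]
Actual relevance: [5, 3, 4, 4]
DCG = 5/2 + 3/3 + 4/4 + 4/5 = 53/10
Ideal relevance (sorted desc): [5, 4, 4, 3]
Ideal DCG = 5/2 + 4/3 + 4/4 + 3/5 = 163/30
nDCG = DCG / ideal_DCG = 53/10 / 163/30 = 159/163

159/163


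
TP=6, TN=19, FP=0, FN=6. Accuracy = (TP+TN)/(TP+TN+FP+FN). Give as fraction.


Accuracy = (TP + TN) / (TP + TN + FP + FN)
TP + TN = 6 + 19 = 25
Total = 6 + 19 + 0 + 6 = 31
Accuracy = 25 / 31 = 25/31

25/31


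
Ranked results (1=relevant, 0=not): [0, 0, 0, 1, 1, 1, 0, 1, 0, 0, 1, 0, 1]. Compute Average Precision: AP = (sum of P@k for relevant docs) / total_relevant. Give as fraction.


Computing P@k for each relevant position:
Position 1: not relevant
Position 2: not relevant
Position 3: not relevant
Position 4: relevant, P@4 = 1/4 = 1/4
Position 5: relevant, P@5 = 2/5 = 2/5
Position 6: relevant, P@6 = 3/6 = 1/2
Position 7: not relevant
Position 8: relevant, P@8 = 4/8 = 1/2
Position 9: not relevant
Position 10: not relevant
Position 11: relevant, P@11 = 5/11 = 5/11
Position 12: not relevant
Position 13: relevant, P@13 = 6/13 = 6/13
Sum of P@k = 1/4 + 2/5 + 1/2 + 1/2 + 5/11 + 6/13 = 7339/2860
AP = 7339/2860 / 6 = 7339/17160

7339/17160


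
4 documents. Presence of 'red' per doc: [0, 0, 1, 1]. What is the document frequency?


Checking each document for 'red':
Doc 1: absent
Doc 2: absent
Doc 3: present
Doc 4: present
df = sum of presences = 0 + 0 + 1 + 1 = 2

2


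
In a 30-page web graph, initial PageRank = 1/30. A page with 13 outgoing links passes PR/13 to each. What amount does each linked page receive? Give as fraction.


Initial PR = 1/30 = 1/30
Outlinks = 13
Contribution per link = PR / outlinks
= 1/30 / 13
= 1/390

1/390


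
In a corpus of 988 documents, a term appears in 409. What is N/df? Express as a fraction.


IDF ratio = N / df
= 988 / 409
= 988/409

988/409


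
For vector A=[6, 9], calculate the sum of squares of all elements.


|A|^2 = sum of squared components
A[0]^2 = 6^2 = 36
A[1]^2 = 9^2 = 81
Sum = 36 + 81 = 117

117


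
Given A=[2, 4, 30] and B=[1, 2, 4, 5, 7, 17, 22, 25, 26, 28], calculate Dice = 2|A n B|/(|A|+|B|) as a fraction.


A intersect B = [2, 4]
|A intersect B| = 2
|A| = 3, |B| = 10
Dice = 2*2 / (3+10)
= 4 / 13 = 4/13

4/13


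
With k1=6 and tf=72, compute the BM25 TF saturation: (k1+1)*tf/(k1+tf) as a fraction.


BM25 TF component = (k1+1)*tf / (k1+tf)
k1 = 6, tf = 72
Numerator = (6+1)*72 = 504
Denominator = 6 + 72 = 78
= 504/78 = 84/13

84/13


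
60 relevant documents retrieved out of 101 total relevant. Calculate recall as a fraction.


Recall = retrieved_relevant / total_relevant
= 60 / 101
= 60 / (60 + 41)
= 60/101

60/101


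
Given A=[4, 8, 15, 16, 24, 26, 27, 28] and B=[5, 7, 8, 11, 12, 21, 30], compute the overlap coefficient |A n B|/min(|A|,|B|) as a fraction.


A intersect B = [8]
|A intersect B| = 1
min(|A|, |B|) = min(8, 7) = 7
Overlap = 1 / 7 = 1/7

1/7


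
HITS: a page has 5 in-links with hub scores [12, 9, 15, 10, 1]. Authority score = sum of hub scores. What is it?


Authority = sum of hub scores of in-linkers
In-link 1: hub score = 12
In-link 2: hub score = 9
In-link 3: hub score = 15
In-link 4: hub score = 10
In-link 5: hub score = 1
Authority = 12 + 9 + 15 + 10 + 1 = 47

47


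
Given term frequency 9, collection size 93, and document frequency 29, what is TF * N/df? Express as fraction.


TF * (N/df)
= 9 * (93/29)
= 9 * 93/29
= 837/29

837/29


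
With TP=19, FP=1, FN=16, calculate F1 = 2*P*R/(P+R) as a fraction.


F1 = 2 * P * R / (P + R)
P = TP/(TP+FP) = 19/20 = 19/20
R = TP/(TP+FN) = 19/35 = 19/35
2 * P * R = 2 * 19/20 * 19/35 = 361/350
P + R = 19/20 + 19/35 = 209/140
F1 = 361/350 / 209/140 = 38/55

38/55


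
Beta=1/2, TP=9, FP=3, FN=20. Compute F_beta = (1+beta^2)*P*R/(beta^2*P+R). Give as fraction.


P = TP/(TP+FP) = 9/12 = 3/4
R = TP/(TP+FN) = 9/29 = 9/29
beta^2 = 1/2^2 = 1/4
(1 + beta^2) = 5/4
Numerator = (1+beta^2)*P*R = 135/464
Denominator = beta^2*P + R = 3/16 + 9/29 = 231/464
F_beta = 45/77

45/77


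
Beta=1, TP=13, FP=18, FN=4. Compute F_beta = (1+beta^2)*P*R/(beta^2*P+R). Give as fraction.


P = TP/(TP+FP) = 13/31 = 13/31
R = TP/(TP+FN) = 13/17 = 13/17
beta^2 = 1^2 = 1
(1 + beta^2) = 2
Numerator = (1+beta^2)*P*R = 338/527
Denominator = beta^2*P + R = 13/31 + 13/17 = 624/527
F_beta = 13/24

13/24


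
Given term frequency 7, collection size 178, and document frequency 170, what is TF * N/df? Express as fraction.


TF * (N/df)
= 7 * (178/170)
= 7 * 89/85
= 623/85

623/85


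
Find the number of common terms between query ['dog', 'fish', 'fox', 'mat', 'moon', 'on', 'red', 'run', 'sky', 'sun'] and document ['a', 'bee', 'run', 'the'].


Query terms: ['dog', 'fish', 'fox', 'mat', 'moon', 'on', 'red', 'run', 'sky', 'sun']
Document terms: ['a', 'bee', 'run', 'the']
Common terms: ['run']
Overlap count = 1

1


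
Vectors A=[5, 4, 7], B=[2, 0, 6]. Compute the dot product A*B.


Dot product = sum of element-wise products
A[0]*B[0] = 5*2 = 10
A[1]*B[1] = 4*0 = 0
A[2]*B[2] = 7*6 = 42
Sum = 10 + 0 + 42 = 52

52


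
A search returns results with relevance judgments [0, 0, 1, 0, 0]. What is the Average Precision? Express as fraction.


Computing P@k for each relevant position:
Position 1: not relevant
Position 2: not relevant
Position 3: relevant, P@3 = 1/3 = 1/3
Position 4: not relevant
Position 5: not relevant
Sum of P@k = 1/3 = 1/3
AP = 1/3 / 1 = 1/3

1/3


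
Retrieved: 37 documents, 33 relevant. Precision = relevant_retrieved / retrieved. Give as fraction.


Precision = relevant_retrieved / total_retrieved
= 33 / 37
= 33 / (33 + 4)
= 33/37

33/37


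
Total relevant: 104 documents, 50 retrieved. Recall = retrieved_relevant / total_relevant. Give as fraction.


Recall = retrieved_relevant / total_relevant
= 50 / 104
= 50 / (50 + 54)
= 25/52

25/52


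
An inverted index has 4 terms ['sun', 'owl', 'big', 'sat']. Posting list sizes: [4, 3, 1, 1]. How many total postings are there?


Summing posting list sizes:
'sun': 4 postings
'owl': 3 postings
'big': 1 postings
'sat': 1 postings
Total = 4 + 3 + 1 + 1 = 9

9


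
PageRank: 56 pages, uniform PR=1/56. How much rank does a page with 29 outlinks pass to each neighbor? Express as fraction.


Initial PR = 1/56 = 1/56
Outlinks = 29
Contribution per link = PR / outlinks
= 1/56 / 29
= 1/1624

1/1624


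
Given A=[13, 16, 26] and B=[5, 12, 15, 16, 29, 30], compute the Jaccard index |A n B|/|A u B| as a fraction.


A intersect B = [16]
|A intersect B| = 1
A union B = [5, 12, 13, 15, 16, 26, 29, 30]
|A union B| = 8
Jaccard = 1/8 = 1/8

1/8


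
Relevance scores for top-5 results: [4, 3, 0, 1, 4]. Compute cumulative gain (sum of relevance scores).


Cumulative Gain = sum of relevance scores
Position 1: rel=4, running sum=4
Position 2: rel=3, running sum=7
Position 3: rel=0, running sum=7
Position 4: rel=1, running sum=8
Position 5: rel=4, running sum=12
CG = 12

12


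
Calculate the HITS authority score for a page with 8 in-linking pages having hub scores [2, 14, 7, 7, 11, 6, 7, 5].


Authority = sum of hub scores of in-linkers
In-link 1: hub score = 2
In-link 2: hub score = 14
In-link 3: hub score = 7
In-link 4: hub score = 7
In-link 5: hub score = 11
In-link 6: hub score = 6
In-link 7: hub score = 7
In-link 8: hub score = 5
Authority = 2 + 14 + 7 + 7 + 11 + 6 + 7 + 5 = 59

59


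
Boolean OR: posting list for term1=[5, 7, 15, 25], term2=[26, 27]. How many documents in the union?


Boolean OR: find union of posting lists
term1 docs: [5, 7, 15, 25]
term2 docs: [26, 27]
Union: [5, 7, 15, 25, 26, 27]
|union| = 6

6


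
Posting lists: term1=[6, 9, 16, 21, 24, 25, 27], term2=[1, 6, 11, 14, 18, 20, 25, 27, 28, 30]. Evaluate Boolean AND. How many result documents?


Boolean AND: find intersection of posting lists
term1 docs: [6, 9, 16, 21, 24, 25, 27]
term2 docs: [1, 6, 11, 14, 18, 20, 25, 27, 28, 30]
Intersection: [6, 25, 27]
|intersection| = 3

3


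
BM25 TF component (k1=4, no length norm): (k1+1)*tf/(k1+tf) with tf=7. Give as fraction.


BM25 TF component = (k1+1)*tf / (k1+tf)
k1 = 4, tf = 7
Numerator = (4+1)*7 = 35
Denominator = 4 + 7 = 11
= 35/11 = 35/11

35/11


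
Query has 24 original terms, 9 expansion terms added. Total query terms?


Original terms: 24
Expansion terms: 9
Total = 24 + 9 = 33

33


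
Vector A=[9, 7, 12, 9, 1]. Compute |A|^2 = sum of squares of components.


|A|^2 = sum of squared components
A[0]^2 = 9^2 = 81
A[1]^2 = 7^2 = 49
A[2]^2 = 12^2 = 144
A[3]^2 = 9^2 = 81
A[4]^2 = 1^2 = 1
Sum = 81 + 49 + 144 + 81 + 1 = 356

356


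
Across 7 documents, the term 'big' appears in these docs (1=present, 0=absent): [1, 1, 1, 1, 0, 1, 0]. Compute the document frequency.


Checking each document for 'big':
Doc 1: present
Doc 2: present
Doc 3: present
Doc 4: present
Doc 5: absent
Doc 6: present
Doc 7: absent
df = sum of presences = 1 + 1 + 1 + 1 + 0 + 1 + 0 = 5

5


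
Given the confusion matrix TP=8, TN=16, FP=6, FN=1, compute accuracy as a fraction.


Accuracy = (TP + TN) / (TP + TN + FP + FN)
TP + TN = 8 + 16 = 24
Total = 8 + 16 + 6 + 1 = 31
Accuracy = 24 / 31 = 24/31

24/31


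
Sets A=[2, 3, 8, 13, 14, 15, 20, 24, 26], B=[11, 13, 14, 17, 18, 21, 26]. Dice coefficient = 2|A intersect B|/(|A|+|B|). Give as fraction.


A intersect B = [13, 14, 26]
|A intersect B| = 3
|A| = 9, |B| = 7
Dice = 2*3 / (9+7)
= 6 / 16 = 3/8

3/8


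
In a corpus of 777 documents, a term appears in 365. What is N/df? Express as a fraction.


IDF ratio = N / df
= 777 / 365
= 777/365

777/365


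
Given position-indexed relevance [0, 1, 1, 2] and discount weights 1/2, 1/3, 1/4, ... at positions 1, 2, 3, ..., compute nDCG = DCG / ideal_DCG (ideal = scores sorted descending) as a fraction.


Position discount weights w_i = 1/(i+1) for i=1..4:
Weights = [1/2, 1/3, 1/4, 1/5]
Actual relevance: [0, 1, 1, 2]
DCG = 0/2 + 1/3 + 1/4 + 2/5 = 59/60
Ideal relevance (sorted desc): [2, 1, 1, 0]
Ideal DCG = 2/2 + 1/3 + 1/4 + 0/5 = 19/12
nDCG = DCG / ideal_DCG = 59/60 / 19/12 = 59/95

59/95


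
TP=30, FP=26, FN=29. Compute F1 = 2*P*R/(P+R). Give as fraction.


F1 = 2 * P * R / (P + R)
P = TP/(TP+FP) = 30/56 = 15/28
R = TP/(TP+FN) = 30/59 = 30/59
2 * P * R = 2 * 15/28 * 30/59 = 225/413
P + R = 15/28 + 30/59 = 1725/1652
F1 = 225/413 / 1725/1652 = 12/23

12/23


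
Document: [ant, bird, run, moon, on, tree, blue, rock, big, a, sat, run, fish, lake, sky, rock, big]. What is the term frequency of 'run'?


Document has 17 words
Scanning for 'run':
Found at positions: [2, 11]
Count = 2

2


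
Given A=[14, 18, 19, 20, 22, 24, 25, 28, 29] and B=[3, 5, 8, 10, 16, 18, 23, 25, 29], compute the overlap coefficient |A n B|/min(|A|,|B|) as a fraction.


A intersect B = [18, 25, 29]
|A intersect B| = 3
min(|A|, |B|) = min(9, 9) = 9
Overlap = 3 / 9 = 1/3

1/3


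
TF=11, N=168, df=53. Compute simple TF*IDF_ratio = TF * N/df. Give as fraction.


TF * (N/df)
= 11 * (168/53)
= 11 * 168/53
= 1848/53

1848/53


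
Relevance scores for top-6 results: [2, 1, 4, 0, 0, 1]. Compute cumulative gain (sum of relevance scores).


Cumulative Gain = sum of relevance scores
Position 1: rel=2, running sum=2
Position 2: rel=1, running sum=3
Position 3: rel=4, running sum=7
Position 4: rel=0, running sum=7
Position 5: rel=0, running sum=7
Position 6: rel=1, running sum=8
CG = 8

8


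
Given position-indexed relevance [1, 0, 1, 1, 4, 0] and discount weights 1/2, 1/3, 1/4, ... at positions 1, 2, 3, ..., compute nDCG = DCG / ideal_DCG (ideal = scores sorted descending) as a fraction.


Position discount weights w_i = 1/(i+1) for i=1..6:
Weights = [1/2, 1/3, 1/4, 1/5, 1/6, 1/7]
Actual relevance: [1, 0, 1, 1, 4, 0]
DCG = 1/2 + 0/3 + 1/4 + 1/5 + 4/6 + 0/7 = 97/60
Ideal relevance (sorted desc): [4, 1, 1, 1, 0, 0]
Ideal DCG = 4/2 + 1/3 + 1/4 + 1/5 + 0/6 + 0/7 = 167/60
nDCG = DCG / ideal_DCG = 97/60 / 167/60 = 97/167

97/167


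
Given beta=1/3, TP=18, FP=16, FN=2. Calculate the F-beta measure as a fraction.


P = TP/(TP+FP) = 18/34 = 9/17
R = TP/(TP+FN) = 18/20 = 9/10
beta^2 = 1/3^2 = 1/9
(1 + beta^2) = 10/9
Numerator = (1+beta^2)*P*R = 9/17
Denominator = beta^2*P + R = 1/17 + 9/10 = 163/170
F_beta = 90/163

90/163


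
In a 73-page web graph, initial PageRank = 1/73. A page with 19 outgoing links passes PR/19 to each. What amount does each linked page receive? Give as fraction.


Initial PR = 1/73 = 1/73
Outlinks = 19
Contribution per link = PR / outlinks
= 1/73 / 19
= 1/1387

1/1387


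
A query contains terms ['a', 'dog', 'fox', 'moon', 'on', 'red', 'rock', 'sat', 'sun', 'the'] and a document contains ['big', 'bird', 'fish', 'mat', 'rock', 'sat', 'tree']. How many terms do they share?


Query terms: ['a', 'dog', 'fox', 'moon', 'on', 'red', 'rock', 'sat', 'sun', 'the']
Document terms: ['big', 'bird', 'fish', 'mat', 'rock', 'sat', 'tree']
Common terms: ['rock', 'sat']
Overlap count = 2

2


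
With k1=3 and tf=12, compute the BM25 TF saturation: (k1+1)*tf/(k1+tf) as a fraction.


BM25 TF component = (k1+1)*tf / (k1+tf)
k1 = 3, tf = 12
Numerator = (3+1)*12 = 48
Denominator = 3 + 12 = 15
= 48/15 = 16/5

16/5


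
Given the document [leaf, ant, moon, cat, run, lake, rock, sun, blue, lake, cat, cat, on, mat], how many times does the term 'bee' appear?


Document has 14 words
Scanning for 'bee':
Term not found in document
Count = 0

0


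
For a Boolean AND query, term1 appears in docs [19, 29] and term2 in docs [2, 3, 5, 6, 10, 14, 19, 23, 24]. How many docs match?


Boolean AND: find intersection of posting lists
term1 docs: [19, 29]
term2 docs: [2, 3, 5, 6, 10, 14, 19, 23, 24]
Intersection: [19]
|intersection| = 1

1


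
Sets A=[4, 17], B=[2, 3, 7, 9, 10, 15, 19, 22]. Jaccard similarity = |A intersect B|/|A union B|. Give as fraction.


A intersect B = []
|A intersect B| = 0
A union B = [2, 3, 4, 7, 9, 10, 15, 17, 19, 22]
|A union B| = 10
Jaccard = 0/10 = 0

0


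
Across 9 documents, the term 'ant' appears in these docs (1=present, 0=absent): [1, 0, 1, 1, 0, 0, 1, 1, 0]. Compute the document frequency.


Checking each document for 'ant':
Doc 1: present
Doc 2: absent
Doc 3: present
Doc 4: present
Doc 5: absent
Doc 6: absent
Doc 7: present
Doc 8: present
Doc 9: absent
df = sum of presences = 1 + 0 + 1 + 1 + 0 + 0 + 1 + 1 + 0 = 5

5


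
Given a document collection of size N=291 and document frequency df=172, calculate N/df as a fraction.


IDF ratio = N / df
= 291 / 172
= 291/172

291/172


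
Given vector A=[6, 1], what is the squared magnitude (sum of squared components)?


|A|^2 = sum of squared components
A[0]^2 = 6^2 = 36
A[1]^2 = 1^2 = 1
Sum = 36 + 1 = 37

37


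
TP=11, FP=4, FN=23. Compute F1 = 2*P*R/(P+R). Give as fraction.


F1 = 2 * P * R / (P + R)
P = TP/(TP+FP) = 11/15 = 11/15
R = TP/(TP+FN) = 11/34 = 11/34
2 * P * R = 2 * 11/15 * 11/34 = 121/255
P + R = 11/15 + 11/34 = 539/510
F1 = 121/255 / 539/510 = 22/49

22/49


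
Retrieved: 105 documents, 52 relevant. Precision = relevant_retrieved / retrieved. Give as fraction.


Precision = relevant_retrieved / total_retrieved
= 52 / 105
= 52 / (52 + 53)
= 52/105

52/105


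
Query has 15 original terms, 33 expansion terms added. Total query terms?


Original terms: 15
Expansion terms: 33
Total = 15 + 33 = 48

48


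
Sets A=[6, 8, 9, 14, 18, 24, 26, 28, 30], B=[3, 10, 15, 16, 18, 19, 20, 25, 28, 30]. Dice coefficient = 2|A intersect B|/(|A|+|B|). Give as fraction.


A intersect B = [18, 28, 30]
|A intersect B| = 3
|A| = 9, |B| = 10
Dice = 2*3 / (9+10)
= 6 / 19 = 6/19

6/19


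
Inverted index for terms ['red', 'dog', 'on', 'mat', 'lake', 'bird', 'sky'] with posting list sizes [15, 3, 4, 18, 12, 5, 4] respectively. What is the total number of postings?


Summing posting list sizes:
'red': 15 postings
'dog': 3 postings
'on': 4 postings
'mat': 18 postings
'lake': 12 postings
'bird': 5 postings
'sky': 4 postings
Total = 15 + 3 + 4 + 18 + 12 + 5 + 4 = 61

61


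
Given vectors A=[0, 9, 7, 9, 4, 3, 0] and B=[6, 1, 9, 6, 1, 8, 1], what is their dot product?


Dot product = sum of element-wise products
A[0]*B[0] = 0*6 = 0
A[1]*B[1] = 9*1 = 9
A[2]*B[2] = 7*9 = 63
A[3]*B[3] = 9*6 = 54
A[4]*B[4] = 4*1 = 4
A[5]*B[5] = 3*8 = 24
A[6]*B[6] = 0*1 = 0
Sum = 0 + 9 + 63 + 54 + 4 + 24 + 0 = 154

154


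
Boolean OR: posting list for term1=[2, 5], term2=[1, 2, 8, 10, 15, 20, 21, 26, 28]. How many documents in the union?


Boolean OR: find union of posting lists
term1 docs: [2, 5]
term2 docs: [1, 2, 8, 10, 15, 20, 21, 26, 28]
Union: [1, 2, 5, 8, 10, 15, 20, 21, 26, 28]
|union| = 10

10


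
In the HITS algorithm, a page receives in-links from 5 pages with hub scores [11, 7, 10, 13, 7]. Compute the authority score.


Authority = sum of hub scores of in-linkers
In-link 1: hub score = 11
In-link 2: hub score = 7
In-link 3: hub score = 10
In-link 4: hub score = 13
In-link 5: hub score = 7
Authority = 11 + 7 + 10 + 13 + 7 = 48

48


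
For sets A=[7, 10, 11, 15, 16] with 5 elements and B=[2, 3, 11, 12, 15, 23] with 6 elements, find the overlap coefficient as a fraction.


A intersect B = [11, 15]
|A intersect B| = 2
min(|A|, |B|) = min(5, 6) = 5
Overlap = 2 / 5 = 2/5

2/5


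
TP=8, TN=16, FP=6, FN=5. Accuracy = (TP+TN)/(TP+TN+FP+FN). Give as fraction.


Accuracy = (TP + TN) / (TP + TN + FP + FN)
TP + TN = 8 + 16 = 24
Total = 8 + 16 + 6 + 5 = 35
Accuracy = 24 / 35 = 24/35

24/35


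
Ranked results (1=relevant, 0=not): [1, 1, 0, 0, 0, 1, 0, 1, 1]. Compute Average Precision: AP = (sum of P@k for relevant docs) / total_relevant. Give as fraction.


Computing P@k for each relevant position:
Position 1: relevant, P@1 = 1/1 = 1
Position 2: relevant, P@2 = 2/2 = 1
Position 3: not relevant
Position 4: not relevant
Position 5: not relevant
Position 6: relevant, P@6 = 3/6 = 1/2
Position 7: not relevant
Position 8: relevant, P@8 = 4/8 = 1/2
Position 9: relevant, P@9 = 5/9 = 5/9
Sum of P@k = 1 + 1 + 1/2 + 1/2 + 5/9 = 32/9
AP = 32/9 / 5 = 32/45

32/45


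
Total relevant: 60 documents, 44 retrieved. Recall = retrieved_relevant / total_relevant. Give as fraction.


Recall = retrieved_relevant / total_relevant
= 44 / 60
= 44 / (44 + 16)
= 11/15

11/15


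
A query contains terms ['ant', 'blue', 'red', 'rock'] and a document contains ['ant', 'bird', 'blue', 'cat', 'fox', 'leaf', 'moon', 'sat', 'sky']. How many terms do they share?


Query terms: ['ant', 'blue', 'red', 'rock']
Document terms: ['ant', 'bird', 'blue', 'cat', 'fox', 'leaf', 'moon', 'sat', 'sky']
Common terms: ['ant', 'blue']
Overlap count = 2

2


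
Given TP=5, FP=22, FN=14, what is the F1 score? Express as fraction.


F1 = 2 * P * R / (P + R)
P = TP/(TP+FP) = 5/27 = 5/27
R = TP/(TP+FN) = 5/19 = 5/19
2 * P * R = 2 * 5/27 * 5/19 = 50/513
P + R = 5/27 + 5/19 = 230/513
F1 = 50/513 / 230/513 = 5/23

5/23


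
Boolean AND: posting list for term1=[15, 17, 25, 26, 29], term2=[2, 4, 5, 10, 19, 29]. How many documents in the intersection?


Boolean AND: find intersection of posting lists
term1 docs: [15, 17, 25, 26, 29]
term2 docs: [2, 4, 5, 10, 19, 29]
Intersection: [29]
|intersection| = 1

1


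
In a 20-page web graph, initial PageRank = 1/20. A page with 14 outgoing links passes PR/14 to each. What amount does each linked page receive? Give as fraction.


Initial PR = 1/20 = 1/20
Outlinks = 14
Contribution per link = PR / outlinks
= 1/20 / 14
= 1/280

1/280


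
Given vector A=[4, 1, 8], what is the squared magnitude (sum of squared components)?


|A|^2 = sum of squared components
A[0]^2 = 4^2 = 16
A[1]^2 = 1^2 = 1
A[2]^2 = 8^2 = 64
Sum = 16 + 1 + 64 = 81

81


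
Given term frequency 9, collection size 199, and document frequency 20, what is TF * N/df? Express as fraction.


TF * (N/df)
= 9 * (199/20)
= 9 * 199/20
= 1791/20

1791/20


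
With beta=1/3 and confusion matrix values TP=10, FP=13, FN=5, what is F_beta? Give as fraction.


P = TP/(TP+FP) = 10/23 = 10/23
R = TP/(TP+FN) = 10/15 = 2/3
beta^2 = 1/3^2 = 1/9
(1 + beta^2) = 10/9
Numerator = (1+beta^2)*P*R = 200/621
Denominator = beta^2*P + R = 10/207 + 2/3 = 148/207
F_beta = 50/111

50/111


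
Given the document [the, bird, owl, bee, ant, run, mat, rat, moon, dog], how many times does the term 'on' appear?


Document has 10 words
Scanning for 'on':
Term not found in document
Count = 0

0


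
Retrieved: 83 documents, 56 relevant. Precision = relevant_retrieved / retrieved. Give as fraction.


Precision = relevant_retrieved / total_retrieved
= 56 / 83
= 56 / (56 + 27)
= 56/83

56/83


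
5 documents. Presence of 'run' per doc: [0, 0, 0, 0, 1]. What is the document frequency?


Checking each document for 'run':
Doc 1: absent
Doc 2: absent
Doc 3: absent
Doc 4: absent
Doc 5: present
df = sum of presences = 0 + 0 + 0 + 0 + 1 = 1

1


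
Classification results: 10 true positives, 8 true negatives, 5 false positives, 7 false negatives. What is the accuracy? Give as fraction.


Accuracy = (TP + TN) / (TP + TN + FP + FN)
TP + TN = 10 + 8 = 18
Total = 10 + 8 + 5 + 7 = 30
Accuracy = 18 / 30 = 3/5

3/5


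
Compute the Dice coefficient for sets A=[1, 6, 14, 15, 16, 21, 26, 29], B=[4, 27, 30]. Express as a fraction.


A intersect B = []
|A intersect B| = 0
|A| = 8, |B| = 3
Dice = 2*0 / (8+3)
= 0 / 11 = 0

0


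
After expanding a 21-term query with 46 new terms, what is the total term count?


Original terms: 21
Expansion terms: 46
Total = 21 + 46 = 67

67


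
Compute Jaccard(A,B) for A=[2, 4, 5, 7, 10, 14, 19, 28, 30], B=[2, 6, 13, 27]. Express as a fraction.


A intersect B = [2]
|A intersect B| = 1
A union B = [2, 4, 5, 6, 7, 10, 13, 14, 19, 27, 28, 30]
|A union B| = 12
Jaccard = 1/12 = 1/12

1/12


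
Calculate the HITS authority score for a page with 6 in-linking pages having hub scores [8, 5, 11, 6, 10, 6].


Authority = sum of hub scores of in-linkers
In-link 1: hub score = 8
In-link 2: hub score = 5
In-link 3: hub score = 11
In-link 4: hub score = 6
In-link 5: hub score = 10
In-link 6: hub score = 6
Authority = 8 + 5 + 11 + 6 + 10 + 6 = 46

46


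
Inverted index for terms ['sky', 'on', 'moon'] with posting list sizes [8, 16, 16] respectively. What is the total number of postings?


Summing posting list sizes:
'sky': 8 postings
'on': 16 postings
'moon': 16 postings
Total = 8 + 16 + 16 = 40

40


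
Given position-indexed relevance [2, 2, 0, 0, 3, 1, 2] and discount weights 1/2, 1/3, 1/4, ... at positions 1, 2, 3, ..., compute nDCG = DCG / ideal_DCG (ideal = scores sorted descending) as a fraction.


Position discount weights w_i = 1/(i+1) for i=1..7:
Weights = [1/2, 1/3, 1/4, 1/5, 1/6, 1/7, 1/8]
Actual relevance: [2, 2, 0, 0, 3, 1, 2]
DCG = 2/2 + 2/3 + 0/4 + 0/5 + 3/6 + 1/7 + 2/8 = 215/84
Ideal relevance (sorted desc): [3, 2, 2, 2, 1, 0, 0]
Ideal DCG = 3/2 + 2/3 + 2/4 + 2/5 + 1/6 + 0/7 + 0/8 = 97/30
nDCG = DCG / ideal_DCG = 215/84 / 97/30 = 1075/1358

1075/1358


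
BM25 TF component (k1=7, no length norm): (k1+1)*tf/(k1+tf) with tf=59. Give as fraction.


BM25 TF component = (k1+1)*tf / (k1+tf)
k1 = 7, tf = 59
Numerator = (7+1)*59 = 472
Denominator = 7 + 59 = 66
= 472/66 = 236/33

236/33


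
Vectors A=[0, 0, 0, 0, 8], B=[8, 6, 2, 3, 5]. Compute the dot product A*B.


Dot product = sum of element-wise products
A[0]*B[0] = 0*8 = 0
A[1]*B[1] = 0*6 = 0
A[2]*B[2] = 0*2 = 0
A[3]*B[3] = 0*3 = 0
A[4]*B[4] = 8*5 = 40
Sum = 0 + 0 + 0 + 0 + 40 = 40

40


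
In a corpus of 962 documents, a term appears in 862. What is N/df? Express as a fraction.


IDF ratio = N / df
= 962 / 862
= 481/431

481/431


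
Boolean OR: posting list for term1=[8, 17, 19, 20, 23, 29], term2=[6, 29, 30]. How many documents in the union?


Boolean OR: find union of posting lists
term1 docs: [8, 17, 19, 20, 23, 29]
term2 docs: [6, 29, 30]
Union: [6, 8, 17, 19, 20, 23, 29, 30]
|union| = 8

8


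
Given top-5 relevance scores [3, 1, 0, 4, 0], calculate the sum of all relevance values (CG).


Cumulative Gain = sum of relevance scores
Position 1: rel=3, running sum=3
Position 2: rel=1, running sum=4
Position 3: rel=0, running sum=4
Position 4: rel=4, running sum=8
Position 5: rel=0, running sum=8
CG = 8

8


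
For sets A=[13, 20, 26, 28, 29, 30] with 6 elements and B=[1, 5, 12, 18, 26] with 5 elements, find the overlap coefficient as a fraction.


A intersect B = [26]
|A intersect B| = 1
min(|A|, |B|) = min(6, 5) = 5
Overlap = 1 / 5 = 1/5

1/5


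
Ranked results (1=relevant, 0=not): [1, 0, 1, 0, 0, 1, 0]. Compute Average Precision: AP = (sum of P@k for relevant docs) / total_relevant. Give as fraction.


Computing P@k for each relevant position:
Position 1: relevant, P@1 = 1/1 = 1
Position 2: not relevant
Position 3: relevant, P@3 = 2/3 = 2/3
Position 4: not relevant
Position 5: not relevant
Position 6: relevant, P@6 = 3/6 = 1/2
Position 7: not relevant
Sum of P@k = 1 + 2/3 + 1/2 = 13/6
AP = 13/6 / 3 = 13/18

13/18


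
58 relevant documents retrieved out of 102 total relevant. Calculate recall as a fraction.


Recall = retrieved_relevant / total_relevant
= 58 / 102
= 58 / (58 + 44)
= 29/51

29/51


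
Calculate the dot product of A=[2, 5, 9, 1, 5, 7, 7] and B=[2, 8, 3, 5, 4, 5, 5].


Dot product = sum of element-wise products
A[0]*B[0] = 2*2 = 4
A[1]*B[1] = 5*8 = 40
A[2]*B[2] = 9*3 = 27
A[3]*B[3] = 1*5 = 5
A[4]*B[4] = 5*4 = 20
A[5]*B[5] = 7*5 = 35
A[6]*B[6] = 7*5 = 35
Sum = 4 + 40 + 27 + 5 + 20 + 35 + 35 = 166

166


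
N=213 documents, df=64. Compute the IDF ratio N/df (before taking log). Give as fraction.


IDF ratio = N / df
= 213 / 64
= 213/64

213/64


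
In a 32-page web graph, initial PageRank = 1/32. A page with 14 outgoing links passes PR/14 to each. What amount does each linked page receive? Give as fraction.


Initial PR = 1/32 = 1/32
Outlinks = 14
Contribution per link = PR / outlinks
= 1/32 / 14
= 1/448

1/448


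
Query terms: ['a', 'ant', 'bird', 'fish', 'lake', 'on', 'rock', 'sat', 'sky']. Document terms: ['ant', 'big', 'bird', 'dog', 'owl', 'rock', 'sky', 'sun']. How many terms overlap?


Query terms: ['a', 'ant', 'bird', 'fish', 'lake', 'on', 'rock', 'sat', 'sky']
Document terms: ['ant', 'big', 'bird', 'dog', 'owl', 'rock', 'sky', 'sun']
Common terms: ['ant', 'bird', 'rock', 'sky']
Overlap count = 4

4


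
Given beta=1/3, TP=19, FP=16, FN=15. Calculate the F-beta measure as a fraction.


P = TP/(TP+FP) = 19/35 = 19/35
R = TP/(TP+FN) = 19/34 = 19/34
beta^2 = 1/3^2 = 1/9
(1 + beta^2) = 10/9
Numerator = (1+beta^2)*P*R = 361/1071
Denominator = beta^2*P + R = 19/315 + 19/34 = 6631/10710
F_beta = 190/349

190/349


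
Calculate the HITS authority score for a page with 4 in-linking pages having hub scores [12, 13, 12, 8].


Authority = sum of hub scores of in-linkers
In-link 1: hub score = 12
In-link 2: hub score = 13
In-link 3: hub score = 12
In-link 4: hub score = 8
Authority = 12 + 13 + 12 + 8 = 45

45


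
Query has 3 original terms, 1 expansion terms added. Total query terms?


Original terms: 3
Expansion terms: 1
Total = 3 + 1 = 4

4


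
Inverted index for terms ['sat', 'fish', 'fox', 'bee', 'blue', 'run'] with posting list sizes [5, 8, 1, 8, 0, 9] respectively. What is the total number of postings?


Summing posting list sizes:
'sat': 5 postings
'fish': 8 postings
'fox': 1 postings
'bee': 8 postings
'blue': 0 postings
'run': 9 postings
Total = 5 + 8 + 1 + 8 + 0 + 9 = 31

31


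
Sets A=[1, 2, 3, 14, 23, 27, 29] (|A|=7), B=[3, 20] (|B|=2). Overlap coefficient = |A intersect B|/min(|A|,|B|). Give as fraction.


A intersect B = [3]
|A intersect B| = 1
min(|A|, |B|) = min(7, 2) = 2
Overlap = 1 / 2 = 1/2

1/2


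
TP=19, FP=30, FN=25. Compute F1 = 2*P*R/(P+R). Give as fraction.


F1 = 2 * P * R / (P + R)
P = TP/(TP+FP) = 19/49 = 19/49
R = TP/(TP+FN) = 19/44 = 19/44
2 * P * R = 2 * 19/49 * 19/44 = 361/1078
P + R = 19/49 + 19/44 = 1767/2156
F1 = 361/1078 / 1767/2156 = 38/93

38/93


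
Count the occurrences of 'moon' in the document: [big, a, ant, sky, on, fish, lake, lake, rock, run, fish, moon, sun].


Document has 13 words
Scanning for 'moon':
Found at positions: [11]
Count = 1

1


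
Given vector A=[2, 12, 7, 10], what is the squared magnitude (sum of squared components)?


|A|^2 = sum of squared components
A[0]^2 = 2^2 = 4
A[1]^2 = 12^2 = 144
A[2]^2 = 7^2 = 49
A[3]^2 = 10^2 = 100
Sum = 4 + 144 + 49 + 100 = 297

297


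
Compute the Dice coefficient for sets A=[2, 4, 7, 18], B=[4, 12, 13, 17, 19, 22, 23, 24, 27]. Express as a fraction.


A intersect B = [4]
|A intersect B| = 1
|A| = 4, |B| = 9
Dice = 2*1 / (4+9)
= 2 / 13 = 2/13

2/13


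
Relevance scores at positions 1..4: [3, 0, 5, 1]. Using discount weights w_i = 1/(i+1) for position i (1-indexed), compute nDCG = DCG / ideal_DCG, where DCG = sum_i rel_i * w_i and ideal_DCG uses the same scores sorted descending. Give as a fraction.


Position discount weights w_i = 1/(i+1) for i=1..4:
Weights = [1/2, 1/3, 1/4, 1/5]
Actual relevance: [3, 0, 5, 1]
DCG = 3/2 + 0/3 + 5/4 + 1/5 = 59/20
Ideal relevance (sorted desc): [5, 3, 1, 0]
Ideal DCG = 5/2 + 3/3 + 1/4 + 0/5 = 15/4
nDCG = DCG / ideal_DCG = 59/20 / 15/4 = 59/75

59/75


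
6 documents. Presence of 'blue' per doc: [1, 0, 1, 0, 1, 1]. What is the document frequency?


Checking each document for 'blue':
Doc 1: present
Doc 2: absent
Doc 3: present
Doc 4: absent
Doc 5: present
Doc 6: present
df = sum of presences = 1 + 0 + 1 + 0 + 1 + 1 = 4

4


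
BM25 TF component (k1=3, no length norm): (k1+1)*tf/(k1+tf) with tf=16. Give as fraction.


BM25 TF component = (k1+1)*tf / (k1+tf)
k1 = 3, tf = 16
Numerator = (3+1)*16 = 64
Denominator = 3 + 16 = 19
= 64/19 = 64/19

64/19


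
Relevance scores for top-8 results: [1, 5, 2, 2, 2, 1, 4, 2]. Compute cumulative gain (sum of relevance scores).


Cumulative Gain = sum of relevance scores
Position 1: rel=1, running sum=1
Position 2: rel=5, running sum=6
Position 3: rel=2, running sum=8
Position 4: rel=2, running sum=10
Position 5: rel=2, running sum=12
Position 6: rel=1, running sum=13
Position 7: rel=4, running sum=17
Position 8: rel=2, running sum=19
CG = 19

19


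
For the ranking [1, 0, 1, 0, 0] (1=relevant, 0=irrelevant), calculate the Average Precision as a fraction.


Computing P@k for each relevant position:
Position 1: relevant, P@1 = 1/1 = 1
Position 2: not relevant
Position 3: relevant, P@3 = 2/3 = 2/3
Position 4: not relevant
Position 5: not relevant
Sum of P@k = 1 + 2/3 = 5/3
AP = 5/3 / 2 = 5/6

5/6


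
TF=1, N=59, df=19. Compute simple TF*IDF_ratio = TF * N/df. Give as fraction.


TF * (N/df)
= 1 * (59/19)
= 1 * 59/19
= 59/19

59/19


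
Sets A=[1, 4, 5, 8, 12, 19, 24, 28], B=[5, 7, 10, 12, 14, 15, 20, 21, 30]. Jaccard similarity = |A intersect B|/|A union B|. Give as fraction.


A intersect B = [5, 12]
|A intersect B| = 2
A union B = [1, 4, 5, 7, 8, 10, 12, 14, 15, 19, 20, 21, 24, 28, 30]
|A union B| = 15
Jaccard = 2/15 = 2/15

2/15


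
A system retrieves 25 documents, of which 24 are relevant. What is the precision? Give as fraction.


Precision = relevant_retrieved / total_retrieved
= 24 / 25
= 24 / (24 + 1)
= 24/25

24/25


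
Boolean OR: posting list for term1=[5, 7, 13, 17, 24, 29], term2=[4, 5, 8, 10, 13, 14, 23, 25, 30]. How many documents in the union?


Boolean OR: find union of posting lists
term1 docs: [5, 7, 13, 17, 24, 29]
term2 docs: [4, 5, 8, 10, 13, 14, 23, 25, 30]
Union: [4, 5, 7, 8, 10, 13, 14, 17, 23, 24, 25, 29, 30]
|union| = 13

13


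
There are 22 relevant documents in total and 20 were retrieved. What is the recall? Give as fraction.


Recall = retrieved_relevant / total_relevant
= 20 / 22
= 20 / (20 + 2)
= 10/11

10/11


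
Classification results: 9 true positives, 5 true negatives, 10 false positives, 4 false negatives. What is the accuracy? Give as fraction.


Accuracy = (TP + TN) / (TP + TN + FP + FN)
TP + TN = 9 + 5 = 14
Total = 9 + 5 + 10 + 4 = 28
Accuracy = 14 / 28 = 1/2

1/2


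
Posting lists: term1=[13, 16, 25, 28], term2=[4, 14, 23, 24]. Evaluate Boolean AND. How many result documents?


Boolean AND: find intersection of posting lists
term1 docs: [13, 16, 25, 28]
term2 docs: [4, 14, 23, 24]
Intersection: []
|intersection| = 0

0


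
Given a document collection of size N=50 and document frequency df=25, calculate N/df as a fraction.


IDF ratio = N / df
= 50 / 25
= 2

2


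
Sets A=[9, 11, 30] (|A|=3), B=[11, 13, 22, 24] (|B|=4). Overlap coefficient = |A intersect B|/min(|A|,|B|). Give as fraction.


A intersect B = [11]
|A intersect B| = 1
min(|A|, |B|) = min(3, 4) = 3
Overlap = 1 / 3 = 1/3

1/3


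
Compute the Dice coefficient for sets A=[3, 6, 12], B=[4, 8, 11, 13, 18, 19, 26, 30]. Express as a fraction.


A intersect B = []
|A intersect B| = 0
|A| = 3, |B| = 8
Dice = 2*0 / (3+8)
= 0 / 11 = 0

0


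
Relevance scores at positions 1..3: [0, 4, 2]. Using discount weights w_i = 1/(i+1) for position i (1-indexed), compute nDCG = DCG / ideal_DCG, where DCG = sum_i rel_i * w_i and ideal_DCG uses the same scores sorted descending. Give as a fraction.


Position discount weights w_i = 1/(i+1) for i=1..3:
Weights = [1/2, 1/3, 1/4]
Actual relevance: [0, 4, 2]
DCG = 0/2 + 4/3 + 2/4 = 11/6
Ideal relevance (sorted desc): [4, 2, 0]
Ideal DCG = 4/2 + 2/3 + 0/4 = 8/3
nDCG = DCG / ideal_DCG = 11/6 / 8/3 = 11/16

11/16


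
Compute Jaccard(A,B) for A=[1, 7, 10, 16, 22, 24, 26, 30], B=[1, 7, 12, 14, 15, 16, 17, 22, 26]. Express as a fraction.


A intersect B = [1, 7, 16, 22, 26]
|A intersect B| = 5
A union B = [1, 7, 10, 12, 14, 15, 16, 17, 22, 24, 26, 30]
|A union B| = 12
Jaccard = 5/12 = 5/12

5/12


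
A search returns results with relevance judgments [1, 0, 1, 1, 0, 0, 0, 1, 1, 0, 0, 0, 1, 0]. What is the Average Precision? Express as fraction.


Computing P@k for each relevant position:
Position 1: relevant, P@1 = 1/1 = 1
Position 2: not relevant
Position 3: relevant, P@3 = 2/3 = 2/3
Position 4: relevant, P@4 = 3/4 = 3/4
Position 5: not relevant
Position 6: not relevant
Position 7: not relevant
Position 8: relevant, P@8 = 4/8 = 1/2
Position 9: relevant, P@9 = 5/9 = 5/9
Position 10: not relevant
Position 11: not relevant
Position 12: not relevant
Position 13: relevant, P@13 = 6/13 = 6/13
Position 14: not relevant
Sum of P@k = 1 + 2/3 + 3/4 + 1/2 + 5/9 + 6/13 = 1841/468
AP = 1841/468 / 6 = 1841/2808

1841/2808
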